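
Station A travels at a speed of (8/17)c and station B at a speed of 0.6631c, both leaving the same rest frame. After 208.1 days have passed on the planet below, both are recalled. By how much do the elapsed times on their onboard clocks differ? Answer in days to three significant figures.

|τ_A − τ_B| = 27.8 days

A: γ = 1/√(1 − (8/17)²) = 17/15 ≈ 1.133; τ_A = 208.1/1.133 = 183.6 days.
B: γ = 1/√(1 − 0.6631²) = 1/√0.5603 = 1.336; τ_B = 208.1/1.336 = 155.8 days.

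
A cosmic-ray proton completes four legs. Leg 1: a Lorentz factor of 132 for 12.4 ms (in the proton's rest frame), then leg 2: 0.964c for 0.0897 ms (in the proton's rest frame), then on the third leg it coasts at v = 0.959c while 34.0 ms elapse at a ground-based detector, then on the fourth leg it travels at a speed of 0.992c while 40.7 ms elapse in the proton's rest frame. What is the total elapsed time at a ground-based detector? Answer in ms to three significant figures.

Leg 1: γ = 132; Δt_1 = 132.0 × 12.4 = 1637 ms.
Leg 2: γ = 1/√(1 − 0.964²) = 1/√0.07070 = 3.761; Δt_2 = 3.761 × 0.0897 = 0.3373 ms.
Leg 3: 34.0 ms is already measured at a ground-based detector.
Leg 4: γ = 1/√(1 − 0.992²) = 1/√0.01594 = 7.922; Δt_4 = 7.922 × 40.7 = 322.4 ms.
Total: 1637 + 0.3373 + 34.00 + 322.4 ms.

Δt = 1990 ms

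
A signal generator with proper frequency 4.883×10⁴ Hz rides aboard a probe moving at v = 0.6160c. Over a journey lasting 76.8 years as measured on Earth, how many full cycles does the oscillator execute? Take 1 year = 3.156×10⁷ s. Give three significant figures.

γ = 1/√(1 − 0.6160²) = 1/√0.6205 = 1.269
The oscillator's own cycle count is N = f × τ where τ is the proper time aboard the probe. τ = Δt/γ = 76.8/1.269 = 60.50 years = 1.909×10⁹ s.
N = 4.883×10⁴ × 1.909×10⁹ = 9.323×10¹³.

N = 9.32×10¹³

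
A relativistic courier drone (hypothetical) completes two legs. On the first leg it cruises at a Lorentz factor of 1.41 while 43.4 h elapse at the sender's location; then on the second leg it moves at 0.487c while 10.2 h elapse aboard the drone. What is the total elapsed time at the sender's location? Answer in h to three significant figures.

Leg 1: 43.4 h is already measured at the sender's location.
Leg 2: γ = 1/√(1 − 0.487²) = 1/√0.7628 = 1.145; Δt_2 = 1.145 × 10.2 = 11.68 h.
Total: 43.40 + 11.68 h.

Δt = 55.1 h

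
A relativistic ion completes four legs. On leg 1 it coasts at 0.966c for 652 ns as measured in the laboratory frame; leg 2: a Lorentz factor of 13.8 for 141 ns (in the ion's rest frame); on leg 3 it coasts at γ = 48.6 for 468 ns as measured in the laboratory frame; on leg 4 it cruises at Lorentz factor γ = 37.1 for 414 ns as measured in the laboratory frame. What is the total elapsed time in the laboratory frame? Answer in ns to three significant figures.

Δt = 3480 ns

Leg 1: 652 ns is already measured in the laboratory frame.
Leg 2: γ = 13.8; Δt_2 = 13.80 × 141 = 1946 ns.
Leg 3: 468 ns is already measured in the laboratory frame.
Leg 4: 414 ns is already measured in the laboratory frame.
Total: 652.0 + 1946 + 468.0 + 414.0 ns.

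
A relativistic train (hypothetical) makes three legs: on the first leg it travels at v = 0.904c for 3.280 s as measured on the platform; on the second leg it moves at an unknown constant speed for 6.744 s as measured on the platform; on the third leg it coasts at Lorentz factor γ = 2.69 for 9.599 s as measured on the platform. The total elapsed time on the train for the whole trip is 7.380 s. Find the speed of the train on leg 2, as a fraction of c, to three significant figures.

Leg 1: γ = 1/√(1 − 0.904²) = 1/√0.1828 = 2.339; τ_1 = 3.280/2.339 = 1.402 s.
Leg 2: speed unknown; τ_2 = 6.744/γ_2.
Leg 3: γ = 2.69; τ_3 = 9.599/2.690 = 3.568 s.
Total proper time: 1.402 + τ_2 + 3.568 = 7.380, so τ_2 = 7.380 − 4.971 = 2.409 s.
γ_2 = 6.744/2.409 = 2.799; β = √(1 − 1/γ²) = √0.8724.

β = 0.934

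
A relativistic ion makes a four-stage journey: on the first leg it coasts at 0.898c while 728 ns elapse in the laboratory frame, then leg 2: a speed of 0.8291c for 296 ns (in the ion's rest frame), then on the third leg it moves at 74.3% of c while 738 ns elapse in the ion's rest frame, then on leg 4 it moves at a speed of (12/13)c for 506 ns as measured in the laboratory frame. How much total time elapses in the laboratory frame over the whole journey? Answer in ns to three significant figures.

Leg 1: 728 ns is already measured in the laboratory frame.
Leg 2: γ = 1/√(1 − 0.8291²) = 1/√0.3126 = 1.789; Δt_2 = 1.789 × 296 = 529.4 ns.
Leg 3: β = 0.743; γ = 1/√(1 − 0.743²) = 1/√0.4480 = 1.494; Δt_3 = 1.494 × 738 = 1103 ns.
Leg 4: 506 ns is already measured in the laboratory frame.
Total: 728.0 + 529.4 + 1103 + 506.0 ns.

Δt = 2870 ns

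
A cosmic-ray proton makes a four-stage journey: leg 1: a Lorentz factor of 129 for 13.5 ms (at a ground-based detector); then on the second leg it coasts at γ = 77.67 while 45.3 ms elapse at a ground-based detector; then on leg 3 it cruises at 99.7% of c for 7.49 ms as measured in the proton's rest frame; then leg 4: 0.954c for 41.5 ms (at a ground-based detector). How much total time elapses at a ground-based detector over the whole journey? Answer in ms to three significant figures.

Leg 1: 13.5 ms is already measured at a ground-based detector.
Leg 2: 45.3 ms is already measured at a ground-based detector.
Leg 3: β = 0.997; γ = 1/√(1 − 0.997²) = 1/√0.005991 = 12.92; Δt_3 = 12.92 × 7.49 = 96.77 ms.
Leg 4: 41.5 ms is already measured at a ground-based detector.
Total: 13.50 + 45.30 + 96.77 + 41.50 ms.

Δt = 197 ms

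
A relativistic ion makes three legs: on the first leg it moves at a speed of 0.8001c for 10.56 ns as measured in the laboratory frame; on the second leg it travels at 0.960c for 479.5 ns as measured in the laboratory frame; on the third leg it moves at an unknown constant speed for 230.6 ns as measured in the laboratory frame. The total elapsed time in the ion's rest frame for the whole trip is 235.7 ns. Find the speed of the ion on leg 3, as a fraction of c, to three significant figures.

β = 0.911

Leg 1: γ = 1/√(1 − 0.8001²) = 1/√0.3598 = 1.667; τ_1 = 10.56/1.667 = 6.335 ns.
Leg 2: γ = 1/√(1 − 0.960²) = 25/7 ≈ 3.571; τ_2 = 479.5/3.571 = 134.3 ns.
Leg 3: speed unknown; τ_3 = 230.6/γ_3.
Total proper time: 6.335 + 134.3 + τ_3 = 235.7, so τ_3 = 235.7 − 140.6 = 95.11 ns.
γ_3 = 230.6/95.11 = 2.425; β = √(1 − 1/γ²) = √0.8299.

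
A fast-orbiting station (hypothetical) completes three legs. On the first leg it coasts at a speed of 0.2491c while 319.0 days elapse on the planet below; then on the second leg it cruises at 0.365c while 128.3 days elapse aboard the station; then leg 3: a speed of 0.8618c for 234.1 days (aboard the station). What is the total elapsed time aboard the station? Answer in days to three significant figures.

Leg 1: γ = 1/√(1 − 0.2491²) = 1/√0.9379 = 1.033; τ_1 = 319.0/1.033 = 308.9 days.
Leg 2: 128.3 days is already measured aboard the station.
Leg 3: 234.1 days is already measured aboard the station.
Total: 308.9 + 128.3 + 234.1 days.

τ = 671 days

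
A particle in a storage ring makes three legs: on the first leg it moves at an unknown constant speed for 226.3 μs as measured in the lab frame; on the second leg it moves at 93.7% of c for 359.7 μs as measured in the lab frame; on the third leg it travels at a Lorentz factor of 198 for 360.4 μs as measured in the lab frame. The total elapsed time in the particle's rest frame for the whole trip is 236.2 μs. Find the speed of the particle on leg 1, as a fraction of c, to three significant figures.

β = 0.877

Leg 1: speed unknown; τ_1 = 226.3/γ_1.
Leg 2: β = 0.937; γ = 1/√(1 − 0.937²) = 1/√0.1220 = 2.863; τ_2 = 359.7/2.863 = 125.7 μs.
Leg 3: γ = 198; τ_3 = 360.4/198.0 = 1.820 μs.
Total proper time: τ_1 + 125.7 + 1.820 = 236.2, so τ_1 = 236.2 − 127.5 = 108.7 μs.
γ_1 = 226.3/108.7 = 2.081; β = √(1 − 1/γ²) = √0.7692.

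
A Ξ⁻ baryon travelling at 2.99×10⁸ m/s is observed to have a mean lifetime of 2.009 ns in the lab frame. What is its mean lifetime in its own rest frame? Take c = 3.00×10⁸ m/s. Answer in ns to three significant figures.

τ₀ = 0.164 ns

β = 2.99×10⁸/3.00×10⁸ = 0.9967; γ = 1/√(1 − 0.9967²) = 12.26
The lab-frame lifetime is the dilated interval; the proper lifetime is τ₀ = Δt/γ = 2.009/12.26 ns.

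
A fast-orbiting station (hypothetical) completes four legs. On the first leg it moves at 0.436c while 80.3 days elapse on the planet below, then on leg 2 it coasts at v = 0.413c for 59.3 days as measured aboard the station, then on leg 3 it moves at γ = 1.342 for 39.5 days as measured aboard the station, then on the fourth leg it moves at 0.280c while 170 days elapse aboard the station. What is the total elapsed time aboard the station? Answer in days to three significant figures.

τ = 341 days

Leg 1: γ = 1/√(1 − 0.436²) = 1/√0.8099 = 1.111; τ_1 = 80.3/1.111 = 72.27 days.
Leg 2: 59.3 days is already measured aboard the station.
Leg 3: 39.5 days is already measured aboard the station.
Leg 4: 170 days is already measured aboard the station.
Total: 72.27 + 59.30 + 39.50 + 170.0 days.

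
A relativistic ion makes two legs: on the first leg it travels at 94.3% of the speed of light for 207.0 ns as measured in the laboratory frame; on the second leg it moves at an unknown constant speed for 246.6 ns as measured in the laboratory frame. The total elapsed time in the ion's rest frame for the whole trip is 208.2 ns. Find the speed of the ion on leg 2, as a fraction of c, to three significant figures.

Leg 1: β = 0.943; γ = 1/√(1 − 0.943²) = 1/√0.1108 = 3.005; τ_1 = 207.0/3.005 = 68.89 ns.
Leg 2: speed unknown; τ_2 = 246.6/γ_2.
Total proper time: 68.89 + τ_2 = 208.2, so τ_2 = 208.2 − 68.89 = 139.3 ns.
γ_2 = 246.6/139.3 = 1.770; β = √(1 − 1/γ²) = √0.6809.

β = 0.825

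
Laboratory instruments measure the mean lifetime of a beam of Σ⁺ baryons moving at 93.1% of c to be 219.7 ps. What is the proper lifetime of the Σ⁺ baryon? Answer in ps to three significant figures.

τ₀ = 80.2 ps

β = 0.931; γ = 1/√(1 − 0.931²) = 1/√0.1332 = 2.740
The lab-frame lifetime is the dilated interval; the proper lifetime is τ₀ = Δt/γ = 219.7/2.740 ps.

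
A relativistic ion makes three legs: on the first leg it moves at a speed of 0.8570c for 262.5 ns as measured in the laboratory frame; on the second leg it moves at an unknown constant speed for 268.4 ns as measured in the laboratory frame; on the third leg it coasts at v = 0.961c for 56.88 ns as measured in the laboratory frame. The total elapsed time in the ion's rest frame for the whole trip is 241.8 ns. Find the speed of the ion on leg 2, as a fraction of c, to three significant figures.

β = 0.941

Leg 1: γ = 1/√(1 − 0.8570²) = 1/√0.2656 = 1.941; τ_1 = 262.5/1.941 = 135.3 ns.
Leg 2: speed unknown; τ_2 = 268.4/γ_2.
Leg 3: γ = 1/√(1 − 0.961²) = 1/√0.07648 = 3.616; τ_3 = 56.88/3.616 = 15.73 ns.
Total proper time: 135.3 + τ_2 + 15.73 = 241.8, so τ_2 = 241.8 − 151.0 = 90.80 ns.
γ_2 = 268.4/90.80 = 2.956; β = √(1 − 1/γ²) = √0.8856.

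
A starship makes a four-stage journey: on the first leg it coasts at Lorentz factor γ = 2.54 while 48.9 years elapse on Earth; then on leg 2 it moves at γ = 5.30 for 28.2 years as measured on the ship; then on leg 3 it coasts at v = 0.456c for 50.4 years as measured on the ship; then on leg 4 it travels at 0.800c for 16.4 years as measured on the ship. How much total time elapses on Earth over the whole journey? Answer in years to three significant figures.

Δt = 282 years

Leg 1: 48.9 years is already measured on Earth.
Leg 2: γ = 5.30; Δt_2 = 5.300 × 28.2 = 149.5 years.
Leg 3: γ = 1/√(1 − 0.456²) = 1/√0.7921 = 1.124; Δt_3 = 1.124 × 50.4 = 56.63 years.
Leg 4: γ = 1/√(1 − 0.800²) = 5/3 ≈ 1.667; Δt_4 = 1.667 × 16.4 = 27.33 years.
Total: 48.90 + 149.5 + 56.63 + 27.33 years.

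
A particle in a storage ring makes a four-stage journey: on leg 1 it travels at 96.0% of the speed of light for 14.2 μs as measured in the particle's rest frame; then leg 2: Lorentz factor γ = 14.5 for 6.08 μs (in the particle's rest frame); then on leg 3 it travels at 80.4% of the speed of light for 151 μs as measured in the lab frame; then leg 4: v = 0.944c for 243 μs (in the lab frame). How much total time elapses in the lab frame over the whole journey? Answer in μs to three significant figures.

Δt = 533 μs

Leg 1: β = 0.960; γ = 1/√(1 − 0.960²) = 1/√0.07840 = 3.571; Δt_1 = 3.571 × 14.2 = 50.71 μs.
Leg 2: γ = 14.5; Δt_2 = 14.50 × 6.08 = 88.16 μs.
Leg 3: 151 μs is already measured in the lab frame.
Leg 4: 243 μs is already measured in the lab frame.
Total: 50.71 + 88.16 + 151.0 + 243.0 μs.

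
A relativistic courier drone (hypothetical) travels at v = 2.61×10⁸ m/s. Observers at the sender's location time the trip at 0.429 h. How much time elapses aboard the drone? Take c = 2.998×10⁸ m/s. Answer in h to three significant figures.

β = 2.61×10⁸/2.998×10⁸ = 0.8706; γ = 1/√(1 − 0.8706²) = 2.032
The interval measured at the sender's location is the dilated one; the clock aboard the drone measures the proper time τ = Δt/γ = 0.429/2.032 h.

τ = 0.211 h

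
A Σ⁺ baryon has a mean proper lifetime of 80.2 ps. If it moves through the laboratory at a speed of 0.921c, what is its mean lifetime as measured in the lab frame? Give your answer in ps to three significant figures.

γ = 1/√(1 − 0.921²) = 1/√0.1518 = 2.567
The rest-frame lifetime is the proper time; the lab measures the dilated interval Δt = γτ₀ = 2.567 × 80.2 ps.

Δt = 206 ps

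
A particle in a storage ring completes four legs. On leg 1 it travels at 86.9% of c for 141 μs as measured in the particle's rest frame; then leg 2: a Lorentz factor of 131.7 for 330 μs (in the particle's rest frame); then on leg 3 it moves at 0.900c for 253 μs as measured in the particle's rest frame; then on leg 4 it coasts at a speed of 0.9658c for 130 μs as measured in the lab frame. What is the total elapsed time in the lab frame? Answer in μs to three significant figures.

Δt = 4.45×10⁴ μs

Leg 1: β = 0.869; γ = 1/√(1 − 0.869²) = 1/√0.2448 = 2.021; Δt_1 = 2.021 × 141 = 285.0 μs.
Leg 2: γ = 131.7; Δt_2 = 131.7 × 330 = 4.346×10⁴ μs.
Leg 3: γ = 1/√(1 − 0.900²) = 1/√0.1900 = 2.294; Δt_3 = 2.294 × 253 = 580.4 μs.
Leg 4: 130 μs is already measured in the lab frame.
Total: 285.0 + 4.346×10⁴ + 580.4 + 130.0 μs.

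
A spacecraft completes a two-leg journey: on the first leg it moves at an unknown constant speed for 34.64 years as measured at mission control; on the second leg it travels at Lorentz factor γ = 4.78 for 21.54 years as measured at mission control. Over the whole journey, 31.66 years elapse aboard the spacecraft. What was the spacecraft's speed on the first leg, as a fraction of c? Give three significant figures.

Leg 1: speed unknown; τ_1 = 34.64/γ_1.
Leg 2: γ = 4.78; τ_2 = 21.54/4.780 = 4.506 years.
Total proper time: τ_1 + 4.506 = 31.66, so τ_1 = 31.66 − 4.506 = 27.15 years.
γ_1 = 34.64/27.15 = 1.276; β = √(1 − 1/γ²) = √0.3855.

β = 0.621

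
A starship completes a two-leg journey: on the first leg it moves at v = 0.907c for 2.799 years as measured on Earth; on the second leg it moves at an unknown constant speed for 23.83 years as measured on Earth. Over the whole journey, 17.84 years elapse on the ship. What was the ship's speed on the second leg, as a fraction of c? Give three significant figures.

Leg 1: γ = 1/√(1 − 0.907²) = 1/√0.1774 = 2.375; τ_1 = 2.799/2.375 = 1.179 years.
Leg 2: speed unknown; τ_2 = 23.83/γ_2.
Total proper time: 1.179 + τ_2 = 17.84, so τ_2 = 17.84 − 1.179 = 16.66 years.
γ_2 = 23.83/16.66 = 1.430; β = √(1 − 1/γ²) = √0.5112.

β = 0.715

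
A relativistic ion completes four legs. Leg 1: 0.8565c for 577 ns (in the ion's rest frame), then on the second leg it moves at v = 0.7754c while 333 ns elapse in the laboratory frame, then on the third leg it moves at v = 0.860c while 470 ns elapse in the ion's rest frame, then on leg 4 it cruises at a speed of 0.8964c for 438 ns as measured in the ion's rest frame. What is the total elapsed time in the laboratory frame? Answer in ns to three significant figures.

Δt = 3360 ns

Leg 1: γ = 1/√(1 − 0.8565²) = 1/√0.2664 = 1.937; Δt_1 = 1.937 × 577 = 1118 ns.
Leg 2: 333 ns is already measured in the laboratory frame.
Leg 3: γ = 1/√(1 − 0.860²) = 1/√0.2604 = 1.960; Δt_3 = 1.960 × 470 = 921.0 ns.
Leg 4: γ = 1/√(1 − 0.8964²) = 1/√0.1965 = 2.256; Δt_4 = 2.256 × 438 = 988.2 ns.
Total: 1118 + 333.0 + 921.0 + 988.2 ns.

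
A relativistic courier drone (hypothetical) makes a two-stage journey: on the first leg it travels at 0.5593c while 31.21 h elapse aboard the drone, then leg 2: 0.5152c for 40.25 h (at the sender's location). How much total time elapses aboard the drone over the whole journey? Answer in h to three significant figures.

Leg 1: 31.21 h is already measured aboard the drone.
Leg 2: γ = 1/√(1 − 0.5152²) = 1/√0.7346 = 1.167; τ_2 = 40.25/1.167 = 34.50 h.
Total: 31.21 + 34.50 h.

τ = 65.7 h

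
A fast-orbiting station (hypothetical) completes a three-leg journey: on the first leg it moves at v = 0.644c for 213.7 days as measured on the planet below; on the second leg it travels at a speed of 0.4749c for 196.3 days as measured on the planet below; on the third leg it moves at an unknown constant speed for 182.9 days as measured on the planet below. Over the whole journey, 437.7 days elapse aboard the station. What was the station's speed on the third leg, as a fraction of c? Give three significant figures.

β = 0.832

Leg 1: γ = 1/√(1 − 0.644²) = 1/√0.5853 = 1.307; τ_1 = 213.7/1.307 = 163.5 days.
Leg 2: γ = 1/√(1 − 0.4749²) = 1/√0.7745 = 1.136; τ_2 = 196.3/1.136 = 172.8 days.
Leg 3: speed unknown; τ_3 = 182.9/γ_3.
Total proper time: 163.5 + 172.8 + τ_3 = 437.7, so τ_3 = 437.7 − 336.2 = 101.5 days.
γ_3 = 182.9/101.5 = 1.803; β = √(1 − 1/γ²) = √0.6923.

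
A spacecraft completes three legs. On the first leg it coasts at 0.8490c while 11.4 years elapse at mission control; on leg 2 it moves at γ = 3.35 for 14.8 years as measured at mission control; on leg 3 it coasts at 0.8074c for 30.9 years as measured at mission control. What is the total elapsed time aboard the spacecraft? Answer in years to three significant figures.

Leg 1: γ = 1/√(1 − 0.8490²) = 1/√0.2792 = 1.893; τ_1 = 11.4/1.893 = 6.024 years.
Leg 2: γ = 3.35; τ_2 = 14.8/3.350 = 4.418 years.
Leg 3: γ = 1/√(1 − 0.8074²) = 1/√0.3481 = 1.695; τ_3 = 30.9/1.695 = 18.23 years.
Total: 6.024 + 4.418 + 18.23 years.

τ = 28.7 years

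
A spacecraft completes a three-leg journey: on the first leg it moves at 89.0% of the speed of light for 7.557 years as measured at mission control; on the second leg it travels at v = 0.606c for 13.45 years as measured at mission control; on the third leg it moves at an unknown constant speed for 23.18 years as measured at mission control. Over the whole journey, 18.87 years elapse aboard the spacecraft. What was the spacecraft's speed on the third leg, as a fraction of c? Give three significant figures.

β = 0.979

Leg 1: β = 0.890; γ = 1/√(1 − 0.890²) = 1/√0.2079 = 2.193; τ_1 = 7.557/2.193 = 3.446 years.
Leg 2: γ = 1/√(1 − 0.606²) = 1/√0.6328 = 1.257; τ_2 = 13.45/1.257 = 10.70 years.
Leg 3: speed unknown; τ_3 = 23.18/γ_3.
Total proper time: 3.446 + 10.70 + τ_3 = 18.87, so τ_3 = 18.87 − 14.14 = 4.725 years.
γ_3 = 23.18/4.725 = 4.906; β = √(1 − 1/γ²) = √0.9584.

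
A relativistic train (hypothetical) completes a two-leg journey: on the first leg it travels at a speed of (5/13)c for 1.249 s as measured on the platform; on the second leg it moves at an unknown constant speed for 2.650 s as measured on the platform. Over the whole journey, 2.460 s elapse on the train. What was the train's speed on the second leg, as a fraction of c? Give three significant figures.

Leg 1: γ = 1/√(1 − (5/13)²) = 13/12 ≈ 1.083; τ_1 = 1.249/1.083 = 1.153 s.
Leg 2: speed unknown; τ_2 = 2.650/γ_2.
Total proper time: 1.153 + τ_2 = 2.460, so τ_2 = 2.460 − 1.153 = 1.307 s.
γ_2 = 2.650/1.307 = 2.027; β = √(1 − 1/γ²) = √0.7567.

β = 0.870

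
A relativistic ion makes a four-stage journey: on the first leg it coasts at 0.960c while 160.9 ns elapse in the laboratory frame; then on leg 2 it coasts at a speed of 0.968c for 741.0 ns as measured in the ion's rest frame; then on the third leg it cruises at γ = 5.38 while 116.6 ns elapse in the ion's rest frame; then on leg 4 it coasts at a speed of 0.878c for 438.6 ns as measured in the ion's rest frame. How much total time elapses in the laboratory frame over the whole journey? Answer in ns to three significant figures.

Δt = 4660 ns

Leg 1: 160.9 ns is already measured in the laboratory frame.
Leg 2: γ = 1/√(1 − 0.968²) = 1/√0.06298 = 3.985; Δt_2 = 3.985 × 741.0 = 2953 ns.
Leg 3: γ = 5.38; Δt_3 = 5.380 × 116.6 = 627.3 ns.
Leg 4: γ = 1/√(1 − 0.878²) = 1/√0.2291 = 2.089; Δt_4 = 2.089 × 438.6 = 916.3 ns.
Total: 160.9 + 2953 + 627.3 + 916.3 ns.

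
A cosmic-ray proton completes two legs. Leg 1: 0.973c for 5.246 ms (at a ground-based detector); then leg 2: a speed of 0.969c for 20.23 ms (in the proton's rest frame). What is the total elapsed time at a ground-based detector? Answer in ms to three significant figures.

Δt = 87.1 ms

Leg 1: 5.246 ms is already measured at a ground-based detector.
Leg 2: γ = 1/√(1 − 0.969²) = 1/√0.06104 = 4.048; Δt_2 = 4.048 × 20.23 = 81.88 ms.
Total: 5.246 + 81.88 ms.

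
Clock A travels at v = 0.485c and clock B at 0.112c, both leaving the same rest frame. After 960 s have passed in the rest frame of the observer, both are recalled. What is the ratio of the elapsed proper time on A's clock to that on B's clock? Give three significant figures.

τ_A/τ_B = 0.880

A: γ = 1/√(1 − 0.485²) = 1/√0.7648 = 1.143. B: γ = 1/√(1 − 0.112²) = 1/√0.9875 = 1.006.
τ_A/τ_B = γ_B/γ_A = 1.006/1.143 = 0.8801, so τ_A/τ_B = 0.8801.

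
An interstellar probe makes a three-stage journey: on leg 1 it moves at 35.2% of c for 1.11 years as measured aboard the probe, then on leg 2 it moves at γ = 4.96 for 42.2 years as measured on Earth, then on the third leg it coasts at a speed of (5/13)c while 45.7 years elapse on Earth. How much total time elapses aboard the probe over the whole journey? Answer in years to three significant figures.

Leg 1: 1.11 years is already measured aboard the probe.
Leg 2: γ = 4.96; τ_2 = 42.2/4.960 = 8.508 years.
Leg 3: γ = 1/√(1 − (5/13)²) = 13/12 ≈ 1.083; τ_3 = 45.7/1.083 = 42.18 years.
Total: 1.110 + 8.508 + 42.18 years.

τ = 51.8 years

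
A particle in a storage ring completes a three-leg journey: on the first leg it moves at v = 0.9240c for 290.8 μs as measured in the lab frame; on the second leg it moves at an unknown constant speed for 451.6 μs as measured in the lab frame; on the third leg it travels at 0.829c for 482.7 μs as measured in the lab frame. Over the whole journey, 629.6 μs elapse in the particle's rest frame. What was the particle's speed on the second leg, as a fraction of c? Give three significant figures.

Leg 1: γ = 1/√(1 − 0.9240²) = 1/√0.1462 = 2.615; τ_1 = 290.8/2.615 = 111.2 μs.
Leg 2: speed unknown; τ_2 = 451.6/γ_2.
Leg 3: γ = 1/√(1 − 0.829²) = 1/√0.3128 = 1.788; τ_3 = 482.7/1.788 = 269.9 μs.
Total proper time: 111.2 + τ_2 + 269.9 = 629.6, so τ_2 = 629.6 − 381.1 = 248.5 μs.
γ_2 = 451.6/248.5 = 1.818; β = √(1 − 1/γ²) = √0.6973.

β = 0.835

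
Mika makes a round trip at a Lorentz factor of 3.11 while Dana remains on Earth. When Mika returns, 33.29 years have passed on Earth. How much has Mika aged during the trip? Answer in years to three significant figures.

γ = 3.11
Mika's clock measures proper time along the trip: τ = Δt/γ = 33.29/3.110 years.

τ = 10.7 years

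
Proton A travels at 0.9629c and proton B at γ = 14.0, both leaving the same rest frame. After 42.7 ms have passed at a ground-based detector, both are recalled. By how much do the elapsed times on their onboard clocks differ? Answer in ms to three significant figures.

A: γ = 1/√(1 − 0.9629²) = 1/√0.07282 = 3.706; τ_A = 42.7/3.706 = 11.52 ms.
B: γ = 14.0; τ_B = 42.7/14.00 = 3.050 ms.

|τ_A − τ_B| = 8.47 ms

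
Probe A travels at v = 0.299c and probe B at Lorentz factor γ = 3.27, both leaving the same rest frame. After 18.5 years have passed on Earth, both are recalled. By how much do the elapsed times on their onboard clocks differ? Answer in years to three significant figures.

|τ_A − τ_B| = 12.0 years

A: γ = 1/√(1 − 0.299²) = 1/√0.9106 = 1.048; τ_A = 18.5/1.048 = 17.65 years.
B: γ = 3.27; τ_B = 18.5/3.270 = 5.657 years.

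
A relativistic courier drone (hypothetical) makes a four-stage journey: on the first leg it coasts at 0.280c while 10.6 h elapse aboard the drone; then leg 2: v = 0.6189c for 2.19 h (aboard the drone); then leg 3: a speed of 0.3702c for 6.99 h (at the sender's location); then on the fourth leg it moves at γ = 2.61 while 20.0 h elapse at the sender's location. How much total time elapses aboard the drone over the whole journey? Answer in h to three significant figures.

τ = 26.9 h

Leg 1: 10.6 h is already measured aboard the drone.
Leg 2: 2.19 h is already measured aboard the drone.
Leg 3: γ = 1/√(1 − 0.3702²) = 1/√0.8630 = 1.076; τ_3 = 6.99/1.076 = 6.493 h.
Leg 4: γ = 2.61; τ_4 = 20.0/2.610 = 7.663 h.
Total: 10.60 + 2.190 + 6.493 + 7.663 h.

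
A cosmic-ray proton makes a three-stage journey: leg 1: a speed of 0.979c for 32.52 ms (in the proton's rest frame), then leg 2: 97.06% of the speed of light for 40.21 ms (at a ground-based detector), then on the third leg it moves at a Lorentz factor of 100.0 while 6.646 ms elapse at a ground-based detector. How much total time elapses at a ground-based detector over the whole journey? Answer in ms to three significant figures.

Δt = 206 ms

Leg 1: γ = 1/√(1 − 0.979²) = 1/√0.04156 = 4.905; Δt_1 = 4.905 × 32.52 = 159.5 ms.
Leg 2: 40.21 ms is already measured at a ground-based detector.
Leg 3: 6.646 ms is already measured at a ground-based detector.
Total: 159.5 + 40.21 + 6.646 ms.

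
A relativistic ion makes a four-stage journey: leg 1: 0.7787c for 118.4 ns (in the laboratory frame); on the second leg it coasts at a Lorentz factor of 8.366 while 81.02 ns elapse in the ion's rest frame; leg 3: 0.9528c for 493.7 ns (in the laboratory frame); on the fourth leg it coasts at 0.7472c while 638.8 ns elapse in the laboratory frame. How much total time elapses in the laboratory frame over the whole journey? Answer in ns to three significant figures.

Leg 1: 118.4 ns is already measured in the laboratory frame.
Leg 2: γ = 8.366; Δt_2 = 8.366 × 81.02 = 677.8 ns.
Leg 3: 493.7 ns is already measured in the laboratory frame.
Leg 4: 638.8 ns is already measured in the laboratory frame.
Total: 118.4 + 677.8 + 493.7 + 638.8 ns.

Δt = 1930 ns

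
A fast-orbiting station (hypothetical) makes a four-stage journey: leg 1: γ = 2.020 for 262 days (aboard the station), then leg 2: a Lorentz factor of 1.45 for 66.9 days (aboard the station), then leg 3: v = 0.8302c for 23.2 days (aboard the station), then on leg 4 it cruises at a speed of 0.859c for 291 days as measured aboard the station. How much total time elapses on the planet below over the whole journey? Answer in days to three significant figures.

Δt = 1240 days

Leg 1: γ = 2.020; Δt_1 = 2.020 × 262 = 529.2 days.
Leg 2: γ = 1.45; Δt_2 = 1.450 × 66.9 = 97.01 days.
Leg 3: γ = 1/√(1 − 0.8302²) = 1/√0.3108 = 1.794; Δt_3 = 1.794 × 23.2 = 41.62 days.
Leg 4: γ = 1/√(1 − 0.859²) = 1/√0.2621 = 1.953; Δt_4 = 1.953 × 291 = 568.4 days.
Total: 529.2 + 97.01 + 41.62 + 568.4 days.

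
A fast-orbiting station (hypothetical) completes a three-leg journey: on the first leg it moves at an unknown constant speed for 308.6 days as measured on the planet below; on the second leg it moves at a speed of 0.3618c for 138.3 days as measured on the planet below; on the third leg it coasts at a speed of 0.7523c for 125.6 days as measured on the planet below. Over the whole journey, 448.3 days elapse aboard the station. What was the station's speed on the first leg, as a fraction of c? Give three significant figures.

Leg 1: speed unknown; τ_1 = 308.6/γ_1.
Leg 2: γ = 1/√(1 − 0.3618²) = 1/√0.8691 = 1.073; τ_2 = 138.3/1.073 = 128.9 days.
Leg 3: γ = 1/√(1 − 0.7523²) = 1/√0.4340 = 1.518; τ_3 = 125.6/1.518 = 82.75 days.
Total proper time: τ_1 + 128.9 + 82.75 = 448.3, so τ_1 = 448.3 − 211.7 = 236.6 days.
γ_1 = 308.6/236.6 = 1.304; β = √(1 − 1/γ²) = √0.4121.

β = 0.642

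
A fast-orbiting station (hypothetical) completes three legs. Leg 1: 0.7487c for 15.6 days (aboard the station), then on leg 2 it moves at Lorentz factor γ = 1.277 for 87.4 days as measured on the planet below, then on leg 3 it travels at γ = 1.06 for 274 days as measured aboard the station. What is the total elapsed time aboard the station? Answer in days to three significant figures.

Leg 1: 15.6 days is already measured aboard the station.
Leg 2: γ = 1.277; τ_2 = 87.4/1.277 = 68.44 days.
Leg 3: 274 days is already measured aboard the station.
Total: 15.60 + 68.44 + 274.0 days.

τ = 358 days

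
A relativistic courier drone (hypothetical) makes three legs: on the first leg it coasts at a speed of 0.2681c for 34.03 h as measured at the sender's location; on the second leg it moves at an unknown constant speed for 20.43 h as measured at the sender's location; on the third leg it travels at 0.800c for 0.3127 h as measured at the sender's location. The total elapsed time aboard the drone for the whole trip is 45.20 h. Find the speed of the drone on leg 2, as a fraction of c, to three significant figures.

β = 0.801

Leg 1: γ = 1/√(1 − 0.2681²) = 1/√0.9281 = 1.038; τ_1 = 34.03/1.038 = 32.78 h.
Leg 2: speed unknown; τ_2 = 20.43/γ_2.
Leg 3: γ = 1/√(1 − 0.800²) = 5/3 ≈ 1.667; τ_3 = 0.3127/1.667 = 0.1876 h.
Total proper time: 32.78 + τ_2 + 0.1876 = 45.20, so τ_2 = 45.20 − 32.97 = 12.23 h.
γ_2 = 20.43/12.23 = 1.671; β = √(1 − 1/γ²) = √0.6417.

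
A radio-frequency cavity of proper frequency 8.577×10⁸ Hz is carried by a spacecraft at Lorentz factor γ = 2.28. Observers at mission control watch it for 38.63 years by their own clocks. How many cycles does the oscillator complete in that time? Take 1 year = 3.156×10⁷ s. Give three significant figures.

N = 4.59×10¹⁷

γ = 2.28
During 38.63 years of lab time, the oscillator's proper time advances by τ = Δt/γ = 38.63/2.280 = 16.94 years = 5.347×10⁸ s.
N = f × τ = 8.577×10⁸ × 5.347×10⁸ = 4.586×10¹⁷.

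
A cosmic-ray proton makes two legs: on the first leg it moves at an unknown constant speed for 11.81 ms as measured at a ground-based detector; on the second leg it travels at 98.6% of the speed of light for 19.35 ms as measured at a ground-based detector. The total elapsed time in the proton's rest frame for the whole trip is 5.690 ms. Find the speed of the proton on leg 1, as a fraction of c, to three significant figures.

Leg 1: speed unknown; τ_1 = 11.81/γ_1.
Leg 2: β = 0.986; γ = 1/√(1 − 0.986²) = 1/√0.02780 = 5.997; τ_2 = 19.35/5.997 = 3.227 ms.
Total proper time: τ_1 + 3.227 = 5.690, so τ_1 = 5.690 − 3.227 = 2.463 ms.
γ_1 = 11.81/2.463 = 4.794; β = √(1 − 1/γ²) = √0.9565.

β = 0.978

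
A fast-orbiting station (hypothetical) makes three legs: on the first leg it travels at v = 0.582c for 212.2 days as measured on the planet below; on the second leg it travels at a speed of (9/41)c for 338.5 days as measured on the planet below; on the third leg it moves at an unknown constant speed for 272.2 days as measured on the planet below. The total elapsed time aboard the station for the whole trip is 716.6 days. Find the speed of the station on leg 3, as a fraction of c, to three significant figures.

Leg 1: γ = 1/√(1 − 0.582²) = 1/√0.6613 = 1.230; τ_1 = 212.2/1.230 = 172.6 days.
Leg 2: γ = 1/√(1 − (9/41)²) = 41/40 = 1.025; τ_2 = 338.5/1.025 = 330.2 days.
Leg 3: speed unknown; τ_3 = 272.2/γ_3.
Total proper time: 172.6 + 330.2 + τ_3 = 716.6, so τ_3 = 716.6 − 502.8 = 213.8 days.
γ_3 = 272.2/213.8 = 1.273; β = √(1 − 1/γ²) = √0.3831.

β = 0.619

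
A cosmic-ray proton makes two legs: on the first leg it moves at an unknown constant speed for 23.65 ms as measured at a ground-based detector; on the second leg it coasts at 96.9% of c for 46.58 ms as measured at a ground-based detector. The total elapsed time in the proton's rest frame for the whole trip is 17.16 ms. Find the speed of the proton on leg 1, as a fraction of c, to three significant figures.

Leg 1: speed unknown; τ_1 = 23.65/γ_1.
Leg 2: β = 0.969; γ = 1/√(1 − 0.969²) = 1/√0.06104 = 4.048; τ_2 = 46.58/4.048 = 11.51 ms.
Total proper time: τ_1 + 11.51 = 17.16, so τ_1 = 17.16 − 11.51 = 5.652 ms.
γ_1 = 23.65/5.652 = 4.184; β = √(1 − 1/γ²) = √0.9429.

β = 0.971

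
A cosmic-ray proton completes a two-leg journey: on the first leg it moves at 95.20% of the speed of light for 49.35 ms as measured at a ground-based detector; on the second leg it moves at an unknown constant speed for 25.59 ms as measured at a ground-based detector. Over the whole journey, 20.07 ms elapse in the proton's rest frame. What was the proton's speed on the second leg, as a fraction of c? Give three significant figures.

β = 0.981

Leg 1: β = 0.9520; γ = 1/√(1 − 0.9520²) = 1/√0.09370 = 3.267; τ_1 = 49.35/3.267 = 15.11 ms.
Leg 2: speed unknown; τ_2 = 25.59/γ_2.
Total proper time: 15.11 + τ_2 = 20.07, so τ_2 = 20.07 − 15.11 = 4.964 ms.
γ_2 = 25.59/4.964 = 5.155; β = √(1 − 1/γ²) = √0.9624.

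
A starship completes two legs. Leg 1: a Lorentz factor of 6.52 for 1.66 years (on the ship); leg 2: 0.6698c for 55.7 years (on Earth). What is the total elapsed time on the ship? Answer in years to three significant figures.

τ = 43.0 years

Leg 1: 1.66 years is already measured on the ship.
Leg 2: γ = 1/√(1 − 0.6698²) = 1/√0.5514 = 1.347; τ_2 = 55.7/1.347 = 41.36 years.
Total: 1.660 + 41.36 years.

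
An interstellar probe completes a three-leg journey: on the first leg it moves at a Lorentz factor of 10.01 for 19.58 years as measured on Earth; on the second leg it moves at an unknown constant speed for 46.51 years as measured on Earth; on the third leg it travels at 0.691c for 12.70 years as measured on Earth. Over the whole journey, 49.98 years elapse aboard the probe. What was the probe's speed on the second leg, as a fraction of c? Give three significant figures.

Leg 1: γ = 10.01; τ_1 = 19.58/10.01 = 1.956 years.
Leg 2: speed unknown; τ_2 = 46.51/γ_2.
Leg 3: γ = 1/√(1 − 0.691²) = 1/√0.5225 = 1.383; τ_3 = 12.70/1.383 = 9.180 years.
Total proper time: 1.956 + τ_2 + 9.180 = 49.98, so τ_2 = 49.98 − 11.14 = 38.84 years.
γ_2 = 46.51/38.84 = 1.197; β = √(1 − 1/γ²) = √0.3025.

β = 0.550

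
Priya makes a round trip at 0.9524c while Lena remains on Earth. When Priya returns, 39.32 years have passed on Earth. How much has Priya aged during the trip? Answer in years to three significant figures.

τ = 12.0 years

γ = 1/√(1 − 0.9524²) = 1/√0.09293 = 3.280
Priya's clock measures proper time along the trip: τ = Δt/γ = 39.32/3.280 years.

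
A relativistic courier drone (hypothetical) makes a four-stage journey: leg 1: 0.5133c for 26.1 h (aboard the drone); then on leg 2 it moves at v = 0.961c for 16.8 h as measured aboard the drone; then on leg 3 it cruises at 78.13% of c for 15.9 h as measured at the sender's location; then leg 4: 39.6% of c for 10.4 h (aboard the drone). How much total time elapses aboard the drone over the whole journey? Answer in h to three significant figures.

τ = 63.2 h

Leg 1: 26.1 h is already measured aboard the drone.
Leg 2: 16.8 h is already measured aboard the drone.
Leg 3: β = 0.7813; γ = 1/√(1 − 0.7813²) = 1/√0.3896 = 1.602; τ_3 = 15.9/1.602 = 9.924 h.
Leg 4: 10.4 h is already measured aboard the drone.
Total: 26.10 + 16.80 + 9.924 + 10.40 h.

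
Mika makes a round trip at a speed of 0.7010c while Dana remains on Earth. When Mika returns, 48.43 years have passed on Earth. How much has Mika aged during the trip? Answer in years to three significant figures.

τ = 34.5 years

γ = 1/√(1 − 0.7010²) = 1/√0.5086 = 1.402
Mika's clock measures proper time along the trip: τ = Δt/γ = 48.43/1.402 years.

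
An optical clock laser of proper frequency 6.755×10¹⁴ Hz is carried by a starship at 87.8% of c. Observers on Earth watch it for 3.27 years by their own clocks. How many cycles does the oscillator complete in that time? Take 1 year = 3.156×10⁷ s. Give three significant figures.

β = 0.878; γ = 1/√(1 − 0.878²) = 1/√0.2291 = 2.089
During 3.27 years of lab time, the oscillator's proper time advances by τ = Δt/γ = 3.27/2.089 = 1.565 years = 4.940×10⁷ s.
N = f × τ = 6.755×10¹⁴ × 4.940×10⁷ = 3.337×10²².

N = 3.34×10²²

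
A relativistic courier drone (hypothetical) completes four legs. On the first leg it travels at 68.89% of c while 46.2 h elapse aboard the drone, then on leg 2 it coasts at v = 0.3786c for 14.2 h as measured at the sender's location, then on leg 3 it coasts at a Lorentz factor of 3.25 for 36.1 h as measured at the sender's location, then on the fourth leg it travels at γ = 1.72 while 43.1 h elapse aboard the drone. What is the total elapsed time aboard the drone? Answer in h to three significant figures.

Leg 1: 46.2 h is already measured aboard the drone.
Leg 2: γ = 1/√(1 − 0.3786²) = 1/√0.8567 = 1.080; τ_2 = 14.2/1.080 = 13.14 h.
Leg 3: γ = 3.25; τ_3 = 36.1/3.250 = 11.11 h.
Leg 4: 43.1 h is already measured aboard the drone.
Total: 46.20 + 13.14 + 11.11 + 43.10 h.

τ = 114 h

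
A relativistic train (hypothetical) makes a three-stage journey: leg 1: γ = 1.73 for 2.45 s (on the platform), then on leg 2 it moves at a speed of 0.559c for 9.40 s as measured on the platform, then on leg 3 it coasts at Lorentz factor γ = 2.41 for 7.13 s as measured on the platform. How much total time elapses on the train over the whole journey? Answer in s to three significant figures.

Leg 1: γ = 1.73; τ_1 = 2.45/1.730 = 1.416 s.
Leg 2: γ = 1/√(1 − 0.559²) = 1/√0.6875 = 1.206; τ_2 = 9.40/1.206 = 7.794 s.
Leg 3: γ = 2.41; τ_3 = 7.13/2.410 = 2.959 s.
Total: 1.416 + 7.794 + 2.959 s.

τ = 12.2 s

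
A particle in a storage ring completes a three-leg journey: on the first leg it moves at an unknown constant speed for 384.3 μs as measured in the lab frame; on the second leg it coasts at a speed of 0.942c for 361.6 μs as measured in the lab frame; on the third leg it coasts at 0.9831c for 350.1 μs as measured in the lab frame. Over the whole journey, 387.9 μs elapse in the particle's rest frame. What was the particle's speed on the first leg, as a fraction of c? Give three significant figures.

β = 0.850

Leg 1: speed unknown; τ_1 = 384.3/γ_1.
Leg 2: γ = 1/√(1 − 0.942²) = 1/√0.1126 = 2.980; τ_2 = 361.6/2.980 = 121.4 μs.
Leg 3: γ = 1/√(1 − 0.9831²) = 1/√0.03351 = 5.462; τ_3 = 350.1/5.462 = 64.09 μs.
Total proper time: τ_1 + 121.4 + 64.09 = 387.9, so τ_1 = 387.9 − 185.5 = 202.4 μs.
γ_1 = 384.3/202.4 = 1.898; β = √(1 − 1/γ²) = √0.7225.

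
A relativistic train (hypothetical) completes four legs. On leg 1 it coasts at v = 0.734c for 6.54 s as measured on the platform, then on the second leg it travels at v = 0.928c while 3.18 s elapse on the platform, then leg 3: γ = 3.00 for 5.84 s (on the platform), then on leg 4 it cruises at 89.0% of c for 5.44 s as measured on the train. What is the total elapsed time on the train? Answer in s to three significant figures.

Leg 1: γ = 1/√(1 − 0.734²) = 1/√0.4612 = 1.472; τ_1 = 6.54/1.472 = 4.442 s.
Leg 2: γ = 1/√(1 − 0.928²) = 1/√0.1388 = 2.684; τ_2 = 3.18/2.684 = 1.185 s.
Leg 3: γ = 3.00; τ_3 = 5.84/3.000 = 1.947 s.
Leg 4: 5.44 s is already measured on the train.
Total: 4.442 + 1.185 + 1.947 + 5.440 s.

τ = 13.0 s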